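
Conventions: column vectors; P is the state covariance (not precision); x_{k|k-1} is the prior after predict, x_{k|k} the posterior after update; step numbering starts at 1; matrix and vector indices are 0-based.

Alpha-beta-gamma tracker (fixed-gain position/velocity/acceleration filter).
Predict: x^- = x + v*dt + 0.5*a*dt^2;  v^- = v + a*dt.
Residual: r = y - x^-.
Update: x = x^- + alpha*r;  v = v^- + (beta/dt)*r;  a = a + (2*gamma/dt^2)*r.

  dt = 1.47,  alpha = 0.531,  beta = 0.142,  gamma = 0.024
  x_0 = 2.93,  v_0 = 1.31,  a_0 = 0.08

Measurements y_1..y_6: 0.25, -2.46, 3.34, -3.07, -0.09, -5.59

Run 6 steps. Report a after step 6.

a_post = -0.2927

step 1: x_pred=4.9421  r=-4.6921  x^+=2.4506  v^+=0.9743  a^+=-0.0242
step 2: x_pred=3.8567  r=-6.3167  x^+=0.5025  v^+=0.3285  a^+=-0.1645
step 3: x_pred=0.8077  r=2.5323  x^+=2.1524  v^+=0.3313  a^+=-0.1083
step 4: x_pred=2.5224  r=-5.5924  x^+=-0.4472  v^+=-0.3681  a^+=-0.2325
step 5: x_pred=-1.2395  r=1.1495  x^+=-0.6291  v^+=-0.5989  a^+=-0.2070
step 6: x_pred=-1.7331  r=-3.8569  x^+=-3.7811  v^+=-1.2757  a^+=-0.2927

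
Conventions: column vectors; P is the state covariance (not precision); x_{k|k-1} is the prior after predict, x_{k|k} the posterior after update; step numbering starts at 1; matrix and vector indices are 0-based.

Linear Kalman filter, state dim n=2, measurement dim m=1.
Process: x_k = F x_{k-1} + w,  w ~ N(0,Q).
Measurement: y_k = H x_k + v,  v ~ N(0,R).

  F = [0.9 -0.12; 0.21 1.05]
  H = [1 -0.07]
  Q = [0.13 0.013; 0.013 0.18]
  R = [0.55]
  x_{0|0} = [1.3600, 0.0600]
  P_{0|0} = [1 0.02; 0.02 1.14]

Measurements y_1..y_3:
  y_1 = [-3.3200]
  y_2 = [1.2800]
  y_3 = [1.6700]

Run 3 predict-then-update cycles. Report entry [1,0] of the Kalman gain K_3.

step 1: x^-=[1.2168, 0.3486]  P^-=[0.9521 0.0768; 0.0768 1.4898]  S=[1.4987]  K=[0.6317; -0.0184]  nu=[-4.5124]  x^+=[-1.6338, 0.4315]  P^+=[0.3540 0.0941; 0.0941 1.4893]
step 2: x^-=[-1.5222, 0.1100]  P^-=[0.4179 -0.0211; -0.0211 1.8790]  S=[0.9800]  K=[0.4279; -0.1558]  nu=[2.8099]  x^+=[-0.3198, -0.3278]  P^+=[0.2384 0.0442; 0.0442 1.8553]
step 3: x^-=[-0.2485, -0.4113]  P^-=[0.3403 -0.1351; -0.1351 2.2554]  S=[0.9203]  K=[0.3801; -0.3183]  nu=[1.8897]  x^+=[0.4697, -1.0128]  P^+=[0.2074 -0.0237; -0.0237 2.1622]

K[1,0] = -0.3183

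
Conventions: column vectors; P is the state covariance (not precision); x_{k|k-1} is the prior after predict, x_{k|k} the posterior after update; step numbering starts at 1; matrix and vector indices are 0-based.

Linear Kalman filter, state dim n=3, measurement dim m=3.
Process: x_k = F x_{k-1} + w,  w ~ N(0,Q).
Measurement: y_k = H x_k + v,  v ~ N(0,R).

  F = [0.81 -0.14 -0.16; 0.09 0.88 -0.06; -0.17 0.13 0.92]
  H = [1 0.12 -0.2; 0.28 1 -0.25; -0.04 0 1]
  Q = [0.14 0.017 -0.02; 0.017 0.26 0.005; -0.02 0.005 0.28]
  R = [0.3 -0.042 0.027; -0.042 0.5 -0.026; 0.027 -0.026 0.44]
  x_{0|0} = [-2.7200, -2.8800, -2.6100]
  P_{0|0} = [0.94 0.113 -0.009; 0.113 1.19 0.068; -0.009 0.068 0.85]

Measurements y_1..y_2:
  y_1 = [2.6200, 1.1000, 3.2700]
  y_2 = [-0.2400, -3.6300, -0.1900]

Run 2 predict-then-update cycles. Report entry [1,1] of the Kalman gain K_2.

step 1: x^-=[-1.3824, -2.6226, -2.3132]  P^-=[0.7816 0.0178 -0.2988; 0.0178 1.2030 0.1179; -0.2988 0.1179 1.0608]  S=[1.2594 0.4569 -0.5035; 0.4569 1.8234 -0.2694; -0.5035 -0.2694 1.5260]  K=[0.6707 0.0035 0.0057; -0.0701 0.6898 0.1755; -0.1319 0.0039 0.6602]  nu=[3.8545, 3.5314, 5.5279]  x^+=[1.2464, 0.5131, 0.8415]  P^+=[0.2166 -0.0799 0.0292; -0.0799 0.3792 0.0542; 0.0292 0.0542 0.2880]
step 2: x^-=[0.8031, 0.5132, 0.6290]  P^-=[0.3099 -0.0761 -0.0950; -0.0761 0.5378 0.0863; -0.0950 0.0863 0.5438]  S=[0.6550 0.0670 -0.1792; 0.0670 1.0235 -0.1036; -0.1792 -0.1036 0.9919]  K=[0.4825 -0.0001 -0.0211; -0.0593 0.5007 0.1317; -0.1508 -0.0116 0.5236]  nu=[-0.9789, -4.2108, -0.7869]  x^+=[0.3480, -1.6407, 0.4134]  P^+=[0.1534 -0.0603 0.0099; -0.0603 0.2765 0.0409; 0.0099 0.0409 0.2270]

K[1,1] = 0.5007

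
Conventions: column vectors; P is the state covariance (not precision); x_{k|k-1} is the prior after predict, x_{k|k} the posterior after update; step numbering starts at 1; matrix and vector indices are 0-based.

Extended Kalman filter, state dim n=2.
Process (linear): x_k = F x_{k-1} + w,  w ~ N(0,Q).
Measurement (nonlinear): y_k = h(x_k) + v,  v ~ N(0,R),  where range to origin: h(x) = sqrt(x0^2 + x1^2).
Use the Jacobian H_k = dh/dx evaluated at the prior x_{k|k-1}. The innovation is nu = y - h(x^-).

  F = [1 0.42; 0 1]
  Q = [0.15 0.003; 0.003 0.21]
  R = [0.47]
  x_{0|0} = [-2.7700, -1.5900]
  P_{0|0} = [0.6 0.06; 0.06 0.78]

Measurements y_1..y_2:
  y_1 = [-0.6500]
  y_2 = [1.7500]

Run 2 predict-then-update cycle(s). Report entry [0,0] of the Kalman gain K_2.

K[0,0] = -0.3836

step 1: x^-=[-3.4378, -1.5900]  P^-=[0.9380 0.3906; 0.3906 0.9900]  H_jac=[-0.9076 -0.4198]  S=[1.7148]  K=[-0.5921; -0.4491]  nu=[-4.4377]  x^+=[-0.8103, 0.4029]  P^+=[0.3368 -0.0654; -0.0654 0.6442]
step 2: x^-=[-0.6411, 0.4029]  P^-=[0.5456 0.2082; 0.2082 0.8542]  H_jac=[-0.8467 0.5321]  S=[0.9154]  K=[-0.3836; 0.3040]  nu=[0.9928]  x^+=[-1.0219, 0.7048]  P^+=[0.4109 0.3149; 0.3149 0.7696]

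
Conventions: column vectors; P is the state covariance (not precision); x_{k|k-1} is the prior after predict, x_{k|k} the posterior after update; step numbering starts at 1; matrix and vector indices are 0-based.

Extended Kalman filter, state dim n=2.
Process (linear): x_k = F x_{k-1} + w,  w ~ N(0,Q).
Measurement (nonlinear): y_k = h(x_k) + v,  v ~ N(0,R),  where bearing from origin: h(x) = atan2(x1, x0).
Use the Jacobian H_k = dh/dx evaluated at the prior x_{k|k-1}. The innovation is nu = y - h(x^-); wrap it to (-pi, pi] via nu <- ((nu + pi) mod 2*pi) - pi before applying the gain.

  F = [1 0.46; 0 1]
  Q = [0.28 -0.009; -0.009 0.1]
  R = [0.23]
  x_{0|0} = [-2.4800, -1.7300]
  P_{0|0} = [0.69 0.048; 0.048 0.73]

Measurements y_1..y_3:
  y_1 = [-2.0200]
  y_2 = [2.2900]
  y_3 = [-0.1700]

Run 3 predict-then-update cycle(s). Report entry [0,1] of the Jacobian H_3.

H_jac[0,1] = -0.1785

step 1: x^-=[-3.2758, -1.7300]  P^-=[1.1686 0.3748; 0.3748 0.8300]  H_jac=[0.1261 -0.2387]  S=[0.2733]  K=[0.2117; -0.5520]  nu=[0.6357]  x^+=[-3.1412, -2.0809]  P^+=[1.1564 0.4067; 0.4067 0.7467]
step 2: x^-=[-4.0985, -2.0809]  P^-=[1.9686 0.7412; 0.7412 0.8467]  H_jac=[0.0985 -0.1940]  S=[0.2526]  K=[0.1983; -0.3612]  nu=[-1.3214]  x^+=[-4.3605, -1.6037]  P^+=[1.9586 0.7593; 0.7593 0.8138]
step 3: x^-=[-5.0982, -1.6037]  P^-=[3.1094 1.1247; 1.1247 0.9138]  H_jac=[0.0561 -0.1785]  S=[0.2464]  K=[-0.1062; -0.4057]  nu=[2.6668]  x^+=[-5.3814, -2.6856]  P^+=[3.1066 1.1140; 1.1140 0.8732]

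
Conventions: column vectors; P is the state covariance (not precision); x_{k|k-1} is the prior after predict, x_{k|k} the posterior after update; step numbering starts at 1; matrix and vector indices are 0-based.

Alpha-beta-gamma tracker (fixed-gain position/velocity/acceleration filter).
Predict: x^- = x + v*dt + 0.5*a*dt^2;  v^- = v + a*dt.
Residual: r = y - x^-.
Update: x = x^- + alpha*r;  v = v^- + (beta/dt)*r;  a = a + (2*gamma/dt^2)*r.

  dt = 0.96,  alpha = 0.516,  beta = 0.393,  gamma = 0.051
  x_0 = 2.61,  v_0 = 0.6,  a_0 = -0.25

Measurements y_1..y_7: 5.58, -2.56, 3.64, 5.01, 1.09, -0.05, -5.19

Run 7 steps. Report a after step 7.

step 1: x_pred=3.0708  r=2.5092  x^+=4.3655  v^+=1.3872  a^+=0.0277
step 2: x_pred=5.7100  r=-8.2700  x^+=1.4427  v^+=-1.9717  a^+=-0.8876
step 3: x_pred=-0.8592  r=4.4992  x^+=1.4624  v^+=-0.9820  a^+=-0.3896
step 4: x_pred=0.3402  r=4.6698  x^+=2.7498  v^+=0.5557  a^+=0.1272
step 5: x_pred=3.3419  r=-2.2519  x^+=2.1799  v^+=-0.2441  a^+=-0.1220
step 6: x_pred=1.8894  r=-1.9394  x^+=0.8887  v^+=-1.1551  a^+=-0.3367
step 7: x_pred=-0.3754  r=-4.8146  x^+=-2.8597  v^+=-3.4493  a^+=-0.8695

a_post = -0.8695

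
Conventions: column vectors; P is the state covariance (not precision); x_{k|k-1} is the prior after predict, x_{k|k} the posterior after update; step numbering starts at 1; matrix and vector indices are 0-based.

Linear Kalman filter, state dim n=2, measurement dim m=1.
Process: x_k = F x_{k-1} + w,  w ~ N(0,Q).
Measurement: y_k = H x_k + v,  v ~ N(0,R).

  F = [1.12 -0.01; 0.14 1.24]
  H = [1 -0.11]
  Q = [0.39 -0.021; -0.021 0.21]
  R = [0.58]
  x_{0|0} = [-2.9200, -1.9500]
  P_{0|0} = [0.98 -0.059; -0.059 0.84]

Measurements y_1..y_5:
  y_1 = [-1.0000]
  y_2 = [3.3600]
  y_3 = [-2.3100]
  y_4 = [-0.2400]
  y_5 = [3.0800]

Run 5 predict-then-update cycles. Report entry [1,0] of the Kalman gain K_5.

step 1: x^-=[-3.2509, -2.8268]  P^-=[1.6207 0.0404; 0.0404 1.5003]  S=[2.2100]  K=[0.7314; -0.0564]  nu=[1.9400]  x^+=[-1.8321, -2.9362]  P^+=[0.4387 0.1315; 0.1315 1.4933]
step 2: x^-=[-2.0226, -3.8974]  P^-=[0.9375 0.2118; 0.2118 2.5603]  S=[1.5018]  K=[0.6087; -0.0465]  nu=[4.9539]  x^+=[0.9928, -4.1278]  P^+=[0.3810 0.2543; 0.2543 2.5571]
step 3: x^-=[1.1532, -4.9795]  P^-=[0.8625 0.3598; 0.3598 4.2375]  S=[1.4146]  K=[0.5817; -0.0751]  nu=[-4.0109]  x^+=[-1.1801, -4.6782]  P^+=[0.3838 0.4217; 0.4217 4.2295]
step 4: x^-=[-1.2749, -5.9662]  P^-=[0.8624 0.5718; 0.5718 6.8673]  S=[1.3997]  K=[0.5712; -0.1312]  nu=[0.3786]  x^+=[-1.0586, -6.0159]  P^+=[0.4057 0.6767; 0.6767 6.8432]
step 5: x^-=[-1.1255, -7.6079]  P^-=[0.8845 0.8966; 0.8966 10.9750]  S=[1.4000]  K=[0.5613; -0.2219]  nu=[3.3687]  x^+=[0.7653, -8.3554]  P^+=[0.4434 1.0710; 1.0710 10.9060]

K[1,0] = -0.2219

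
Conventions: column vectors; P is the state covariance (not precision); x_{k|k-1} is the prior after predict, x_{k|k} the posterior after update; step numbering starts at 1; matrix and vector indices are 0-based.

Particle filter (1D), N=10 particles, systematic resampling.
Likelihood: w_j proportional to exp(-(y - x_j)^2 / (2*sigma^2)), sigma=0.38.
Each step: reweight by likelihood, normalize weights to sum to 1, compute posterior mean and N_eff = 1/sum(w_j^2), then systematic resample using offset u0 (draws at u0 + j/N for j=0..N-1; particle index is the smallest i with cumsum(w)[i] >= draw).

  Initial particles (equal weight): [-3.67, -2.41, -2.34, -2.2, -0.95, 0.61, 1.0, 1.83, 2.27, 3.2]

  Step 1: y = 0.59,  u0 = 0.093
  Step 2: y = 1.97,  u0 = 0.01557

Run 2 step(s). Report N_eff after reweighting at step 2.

step 1: w=[0.0000, 0.0000, 0.0000, 0.0000, 0.0002, 0.6391, 0.3576, 0.0031, 0.0000, 0.0000]  mean=0.7531  Neff=1.8646  idx=[5, 5, 5, 5, 5, 5, 6, 6, 6, 6]
step 2: w=[0.0101, 0.0101, 0.0101, 0.0101, 0.0101, 0.0101, 0.2349, 0.2349, 0.2349, 0.2349]  mean=0.9764  Neff=4.5201  idx=[1, 6, 6, 7, 7, 7, 8, 8, 9, 9]

N_eff = 4.5201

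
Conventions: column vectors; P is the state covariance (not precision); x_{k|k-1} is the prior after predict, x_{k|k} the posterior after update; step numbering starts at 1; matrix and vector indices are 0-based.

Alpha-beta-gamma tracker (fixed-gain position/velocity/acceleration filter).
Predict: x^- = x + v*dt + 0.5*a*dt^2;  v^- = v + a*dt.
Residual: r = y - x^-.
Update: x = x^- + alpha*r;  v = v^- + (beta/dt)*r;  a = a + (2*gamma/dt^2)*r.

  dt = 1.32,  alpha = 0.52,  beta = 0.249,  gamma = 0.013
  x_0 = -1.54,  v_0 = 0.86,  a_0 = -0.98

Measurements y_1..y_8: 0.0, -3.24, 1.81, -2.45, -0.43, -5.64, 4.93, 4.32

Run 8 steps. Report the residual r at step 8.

resid = 8.3986

step 1: x_pred=-1.2586  r=1.2586  x^+=-0.6041  v^+=-0.1962  a^+=-0.9612
step 2: x_pred=-1.7005  r=-1.5395  x^+=-2.5010  v^+=-1.7554  a^+=-0.9842
step 3: x_pred=-5.6756  r=7.4856  x^+=-1.7831  v^+=-1.6425  a^+=-0.8725
step 4: x_pred=-4.7113  r=2.2613  x^+=-3.5354  v^+=-2.3676  a^+=-0.8387
step 5: x_pred=-7.3914  r=6.9614  x^+=-3.7715  v^+=-2.1616  a^+=-0.7349
step 6: x_pred=-7.2650  r=1.6250  x^+=-6.4200  v^+=-2.8251  a^+=-0.7106
step 7: x_pred=-10.7682  r=15.6982  x^+=-2.6051  v^+=-0.8019  a^+=-0.4764
step 8: x_pred=-4.0786  r=8.3986  x^+=0.2887  v^+=0.1536  a^+=-0.3511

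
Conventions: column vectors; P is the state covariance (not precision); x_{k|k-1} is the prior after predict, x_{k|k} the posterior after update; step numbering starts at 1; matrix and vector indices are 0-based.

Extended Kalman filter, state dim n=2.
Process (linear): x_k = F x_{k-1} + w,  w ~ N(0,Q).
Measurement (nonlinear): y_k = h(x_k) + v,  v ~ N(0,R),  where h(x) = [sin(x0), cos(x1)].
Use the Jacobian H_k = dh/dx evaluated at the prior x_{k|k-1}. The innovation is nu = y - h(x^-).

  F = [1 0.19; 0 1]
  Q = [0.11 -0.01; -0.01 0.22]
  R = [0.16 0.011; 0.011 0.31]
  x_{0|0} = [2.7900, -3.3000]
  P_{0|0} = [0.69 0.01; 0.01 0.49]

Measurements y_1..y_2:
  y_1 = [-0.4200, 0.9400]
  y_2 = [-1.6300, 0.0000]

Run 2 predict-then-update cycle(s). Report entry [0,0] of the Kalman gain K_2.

step 1: x^-=[2.1630, -3.3000]  P^-=[0.8215 0.0931; 0.0931 0.7100]  H_jac=[-0.5582 0.0000; 0.0000 -0.1577]  S=[0.4160 0.0192; 0.0192 0.3277]  K=[-1.1033 0.0198; -0.1095 -0.3354]  nu=[-1.2497, 1.9275]  x^+=[3.5800, -3.8097]  P^+=[0.3159 0.0380; 0.0380 0.6667]
step 2: x^-=[2.8562, -3.8097]  P^-=[0.4644 0.1547; 0.1547 0.8867]  H_jac=[-0.9595 0.0000; 0.0000 -0.6195]  S=[0.5876 0.1029; 0.1029 0.6503]  K=[-0.7534 -0.0281; -0.1076 -0.8277]  nu=[-1.9116, 0.7850]  x^+=[4.2744, -4.2538]  P^+=[0.1260 0.0274; 0.0274 0.4161]

K[0,0] = -0.7534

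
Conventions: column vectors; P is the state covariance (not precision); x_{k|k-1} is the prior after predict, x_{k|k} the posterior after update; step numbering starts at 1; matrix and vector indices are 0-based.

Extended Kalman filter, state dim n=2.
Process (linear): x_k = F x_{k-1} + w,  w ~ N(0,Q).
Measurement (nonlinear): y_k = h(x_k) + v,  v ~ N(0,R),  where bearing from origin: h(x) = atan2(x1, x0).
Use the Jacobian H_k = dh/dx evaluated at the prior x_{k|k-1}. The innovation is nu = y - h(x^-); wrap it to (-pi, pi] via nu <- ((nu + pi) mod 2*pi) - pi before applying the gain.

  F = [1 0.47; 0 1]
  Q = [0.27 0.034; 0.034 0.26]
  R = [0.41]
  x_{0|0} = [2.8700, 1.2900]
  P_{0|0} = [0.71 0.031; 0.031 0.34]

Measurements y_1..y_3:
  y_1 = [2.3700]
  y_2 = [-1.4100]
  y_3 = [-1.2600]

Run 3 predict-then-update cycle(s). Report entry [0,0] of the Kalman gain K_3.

step 1: x^-=[3.4763, 1.2900]  P^-=[1.0842 0.2248; 0.2248 0.6000]  H_jac=[-0.0938 0.2528]  S=[0.4472]  K=[-0.1004; 0.2920]  nu=[2.0147]  x^+=[3.2741, 1.8784]  P^+=[1.0797 0.2379; 0.2379 0.5619]
step 2: x^-=[4.1569, 1.8784]  P^-=[1.6975 0.5360; 0.5360 0.8219]  H_jac=[-0.0903 0.1998]  S=[0.4373]  K=[-0.1056; 0.2648]  nu=[-1.8344]  x^+=[4.3505, 1.3926]  P^+=[1.6926 0.5482; 0.5482 0.7912]
step 3: x^-=[5.0051, 1.3926]  P^-=[2.6527 0.9541; 0.9541 1.0512]  H_jac=[-0.0516 0.1854]  S=[0.4350]  K=[0.0921; 0.3350]  nu=[-1.5314]  x^+=[4.8641, 0.8796]  P^+=[2.6490 0.9406; 0.9406 1.0024]

K[0,0] = 0.0921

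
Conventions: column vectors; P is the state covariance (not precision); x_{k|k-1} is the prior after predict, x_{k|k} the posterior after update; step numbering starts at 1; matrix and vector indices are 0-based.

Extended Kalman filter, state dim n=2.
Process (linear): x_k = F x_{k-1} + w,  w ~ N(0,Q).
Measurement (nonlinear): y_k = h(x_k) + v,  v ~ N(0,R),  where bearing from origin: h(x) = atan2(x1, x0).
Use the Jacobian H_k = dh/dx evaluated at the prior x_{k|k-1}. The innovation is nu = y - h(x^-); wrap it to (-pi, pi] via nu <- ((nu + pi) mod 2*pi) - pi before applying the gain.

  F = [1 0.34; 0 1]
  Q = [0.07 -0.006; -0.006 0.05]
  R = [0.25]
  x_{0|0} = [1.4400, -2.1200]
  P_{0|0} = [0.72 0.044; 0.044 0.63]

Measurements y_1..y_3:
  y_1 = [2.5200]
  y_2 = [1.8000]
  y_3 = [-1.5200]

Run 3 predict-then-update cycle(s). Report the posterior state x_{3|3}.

step 1: x^-=[0.7192, -2.1200]  P^-=[0.8927 0.2522; 0.2522 0.6800]  H_jac=[0.4230 0.1435]  S=[0.4544]  K=[0.9108; 0.4496]  nu=[-2.5195]  x^+=[-1.5755, -3.2526]  P^+=[0.5158 0.0662; 0.0662 0.5882]
step 2: x^-=[-2.6814, -3.2526]  P^-=[0.6988 0.2601; 0.2601 0.6382]  H_jac=[0.1830 -0.1509]  S=[0.2736]  K=[0.3241; -0.1779]  nu=[-2.2230]  x^+=[-3.4018, -2.8571]  P^+=[0.6701 0.2759; 0.2759 0.6295]
step 3: x^-=[-4.3732, -2.8571]  P^-=[1.0005 0.4839; 0.4839 0.6795]  H_jac=[0.1047 -0.1603]  S=[0.2622]  K=[0.1037; -0.2221]  nu=[1.0429]  x^+=[-4.2650, -3.0887]  P^+=[0.9976 0.4900; 0.4900 0.6666]

x_post = [-4.2650, -3.0887]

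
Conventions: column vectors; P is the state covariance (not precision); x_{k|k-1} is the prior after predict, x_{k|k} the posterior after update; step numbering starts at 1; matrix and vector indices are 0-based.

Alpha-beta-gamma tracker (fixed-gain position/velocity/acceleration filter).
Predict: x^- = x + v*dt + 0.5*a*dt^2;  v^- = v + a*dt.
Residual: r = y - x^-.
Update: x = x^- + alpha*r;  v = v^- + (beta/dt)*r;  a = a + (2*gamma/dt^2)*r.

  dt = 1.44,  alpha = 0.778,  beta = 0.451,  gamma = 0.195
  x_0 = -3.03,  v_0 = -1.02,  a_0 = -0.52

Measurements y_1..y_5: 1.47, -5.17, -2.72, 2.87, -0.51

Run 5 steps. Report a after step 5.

a_post = 0.2826

step 1: x_pred=-5.0379  r=6.5079  x^+=0.0252  v^+=0.2694  a^+=0.7040
step 2: x_pred=1.1432  r=-6.3132  x^+=-3.7685  v^+=-0.6940  a^+=-0.4834
step 3: x_pred=-5.2690  r=2.5490  x^+=-3.2859  v^+=-0.5917  a^+=-0.0039
step 4: x_pred=-4.1421  r=7.0121  x^+=1.3133  v^+=1.5987  a^+=1.3149
step 5: x_pred=4.9787  r=-5.4887  x^+=0.7085  v^+=1.7731  a^+=0.2826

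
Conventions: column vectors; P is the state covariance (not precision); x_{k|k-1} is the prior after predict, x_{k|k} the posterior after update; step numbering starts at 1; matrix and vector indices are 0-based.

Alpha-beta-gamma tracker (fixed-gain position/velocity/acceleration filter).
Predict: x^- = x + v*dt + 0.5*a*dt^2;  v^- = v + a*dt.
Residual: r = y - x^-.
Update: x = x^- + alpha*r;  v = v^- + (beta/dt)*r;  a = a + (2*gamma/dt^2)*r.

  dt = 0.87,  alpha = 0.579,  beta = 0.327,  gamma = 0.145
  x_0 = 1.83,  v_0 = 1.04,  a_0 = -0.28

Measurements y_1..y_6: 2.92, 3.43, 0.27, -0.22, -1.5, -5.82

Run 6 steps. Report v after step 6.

v_post = -4.9034

step 1: x_pred=2.6288  r=0.2912  x^+=2.7974  v^+=0.9058  a^+=-0.1684
step 2: x_pred=3.5218  r=-0.0918  x^+=3.4686  v^+=0.7248  a^+=-0.2036
step 3: x_pred=4.0222  r=-3.7522  x^+=1.8497  v^+=-0.8626  a^+=-1.6412
step 4: x_pred=0.4781  r=-0.6981  x^+=0.0739  v^+=-2.5528  a^+=-1.9087
step 5: x_pred=-2.8694  r=1.3694  x^+=-2.0765  v^+=-3.6987  a^+=-1.3840
step 6: x_pred=-5.8181  r=-0.0019  x^+=-5.8192  v^+=-4.9034  a^+=-1.3847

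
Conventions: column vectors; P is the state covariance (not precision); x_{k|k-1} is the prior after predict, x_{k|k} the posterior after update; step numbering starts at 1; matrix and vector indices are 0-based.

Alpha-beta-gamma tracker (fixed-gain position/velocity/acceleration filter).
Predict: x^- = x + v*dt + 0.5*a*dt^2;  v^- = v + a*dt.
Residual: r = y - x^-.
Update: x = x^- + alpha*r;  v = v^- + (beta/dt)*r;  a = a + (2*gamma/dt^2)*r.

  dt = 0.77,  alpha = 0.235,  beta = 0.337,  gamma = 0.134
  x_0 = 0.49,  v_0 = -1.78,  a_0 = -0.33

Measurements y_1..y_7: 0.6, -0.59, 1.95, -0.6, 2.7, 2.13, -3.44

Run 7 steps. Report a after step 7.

step 1: x_pred=-0.9784  r=1.5784  x^+=-0.6075  v^+=-1.3433  a^+=0.3835
step 2: x_pred=-1.5281  r=0.9381  x^+=-1.3077  v^+=-0.6374  a^+=0.8075
step 3: x_pred=-1.5591  r=3.5091  x^+=-0.7345  v^+=1.5202  a^+=2.3937
step 4: x_pred=1.1457  r=-1.7457  x^+=0.7355  v^+=2.5993  a^+=1.6046
step 5: x_pred=3.2126  r=-0.5126  x^+=3.0921  v^+=3.6105  a^+=1.3729
step 6: x_pred=6.2792  r=-4.1492  x^+=5.3042  v^+=2.8517  a^+=-0.5026
step 7: x_pred=7.3510  r=-10.7910  x^+=4.8151  v^+=-2.2581  a^+=-5.3803

a_post = -5.3803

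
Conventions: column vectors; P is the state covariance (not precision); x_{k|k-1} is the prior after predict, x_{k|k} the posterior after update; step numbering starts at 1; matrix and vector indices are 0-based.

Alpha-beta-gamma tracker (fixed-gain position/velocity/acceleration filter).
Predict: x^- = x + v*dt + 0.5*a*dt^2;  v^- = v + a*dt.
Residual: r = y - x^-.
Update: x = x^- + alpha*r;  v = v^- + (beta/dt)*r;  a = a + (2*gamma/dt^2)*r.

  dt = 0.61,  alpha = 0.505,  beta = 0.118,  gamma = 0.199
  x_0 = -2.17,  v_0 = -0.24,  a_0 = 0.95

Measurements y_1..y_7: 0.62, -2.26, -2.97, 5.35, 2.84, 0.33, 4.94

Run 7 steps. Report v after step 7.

step 1: x_pred=-2.1397  r=2.7597  x^+=-0.7460  v^+=0.8733  a^+=3.9017
step 2: x_pred=0.5126  r=-2.7726  x^+=-0.8876  v^+=2.7171  a^+=0.9361
step 3: x_pred=0.9440  r=-3.9140  x^+=-1.0326  v^+=2.5309  a^+=-3.2503
step 4: x_pred=-0.0934  r=5.4434  x^+=2.6555  v^+=1.6012  a^+=2.5720
step 5: x_pred=4.1108  r=-1.2708  x^+=3.4690  v^+=2.9243  a^+=1.2127
step 6: x_pred=5.4785  r=-5.1485  x^+=2.8785  v^+=2.6681  a^+=-4.2941
step 7: x_pred=3.7072  r=1.2328  x^+=4.3297  v^+=0.2872  a^+=-2.9755

v_post = 0.2872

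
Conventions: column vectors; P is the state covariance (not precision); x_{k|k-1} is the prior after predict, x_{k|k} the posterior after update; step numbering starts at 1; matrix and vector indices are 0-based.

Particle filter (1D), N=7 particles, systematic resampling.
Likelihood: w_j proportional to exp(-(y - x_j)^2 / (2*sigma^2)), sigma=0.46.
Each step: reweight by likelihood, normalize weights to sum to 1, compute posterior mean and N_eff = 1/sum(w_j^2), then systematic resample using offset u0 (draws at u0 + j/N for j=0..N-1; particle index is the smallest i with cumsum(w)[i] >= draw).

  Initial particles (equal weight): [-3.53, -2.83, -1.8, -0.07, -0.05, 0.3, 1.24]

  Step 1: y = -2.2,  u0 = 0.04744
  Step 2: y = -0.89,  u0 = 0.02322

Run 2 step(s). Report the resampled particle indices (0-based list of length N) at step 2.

step 1: w=[0.0140, 0.3585, 0.6275, 0.0000, 0.0000, 0.0000, 0.0000]  mean=-2.1934  Neff=1.9142  idx=[1, 1, 1, 2, 2, 2, 2]
step 2: w=[0.0002, 0.0002, 0.0002, 0.2498, 0.2498, 0.2498, 0.2498]  mean=-1.8008  Neff=4.0058  idx=[3, 3, 4, 4, 5, 5, 6]

resampled_idx = [3, 3, 4, 4, 5, 5, 6]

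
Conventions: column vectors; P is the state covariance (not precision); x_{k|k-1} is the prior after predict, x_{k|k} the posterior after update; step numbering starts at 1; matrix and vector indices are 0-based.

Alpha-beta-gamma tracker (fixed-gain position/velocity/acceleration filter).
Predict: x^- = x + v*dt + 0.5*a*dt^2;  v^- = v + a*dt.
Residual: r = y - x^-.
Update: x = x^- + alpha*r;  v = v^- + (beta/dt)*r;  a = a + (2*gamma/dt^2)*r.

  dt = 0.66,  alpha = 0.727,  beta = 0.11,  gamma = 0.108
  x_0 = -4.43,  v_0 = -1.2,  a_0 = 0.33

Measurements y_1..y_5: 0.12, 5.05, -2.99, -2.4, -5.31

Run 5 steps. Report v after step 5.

step 1: x_pred=-5.1501  r=5.2701  x^+=-1.3187  v^+=-0.1038  a^+=2.9433
step 2: x_pred=-0.7462  r=5.7962  x^+=3.4676  v^+=2.8048  a^+=5.8175
step 3: x_pred=6.5858  r=-9.5758  x^+=-0.3758  v^+=5.0483  a^+=1.0691
step 4: x_pred=3.1889  r=-5.5889  x^+=-0.8742  v^+=4.8224  a^+=-1.7023
step 5: x_pred=1.9378  r=-7.2478  x^+=-3.3313  v^+=2.4910  a^+=-5.2962

v_post = 2.4910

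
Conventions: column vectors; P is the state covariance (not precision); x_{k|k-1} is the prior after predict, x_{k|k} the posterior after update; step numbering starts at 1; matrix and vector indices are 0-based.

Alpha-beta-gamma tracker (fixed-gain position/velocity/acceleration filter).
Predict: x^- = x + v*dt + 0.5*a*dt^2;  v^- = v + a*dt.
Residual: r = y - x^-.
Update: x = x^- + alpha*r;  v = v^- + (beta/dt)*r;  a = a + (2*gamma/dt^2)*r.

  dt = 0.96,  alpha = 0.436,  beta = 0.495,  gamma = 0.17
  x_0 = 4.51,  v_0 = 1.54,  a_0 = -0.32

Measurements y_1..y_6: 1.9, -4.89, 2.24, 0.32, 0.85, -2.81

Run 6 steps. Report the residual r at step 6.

resid = -7.7705

step 1: x_pred=5.8409  r=-3.9409  x^+=4.1227  v^+=-0.7992  a^+=-1.7739
step 2: x_pred=2.5380  r=-7.4280  x^+=-0.7006  v^+=-6.3323  a^+=-4.5143
step 3: x_pred=-8.8598  r=11.0998  x^+=-4.0203  v^+=-4.9426  a^+=-0.4193
step 4: x_pred=-8.9584  r=9.2784  x^+=-4.9130  v^+=-0.5610  a^+=3.0037
step 5: x_pred=-4.0675  r=4.9175  x^+=-1.9235  v^+=4.8581  a^+=4.8179
step 6: x_pred=4.9605  r=-7.7705  x^+=1.5725  v^+=5.4767  a^+=1.9512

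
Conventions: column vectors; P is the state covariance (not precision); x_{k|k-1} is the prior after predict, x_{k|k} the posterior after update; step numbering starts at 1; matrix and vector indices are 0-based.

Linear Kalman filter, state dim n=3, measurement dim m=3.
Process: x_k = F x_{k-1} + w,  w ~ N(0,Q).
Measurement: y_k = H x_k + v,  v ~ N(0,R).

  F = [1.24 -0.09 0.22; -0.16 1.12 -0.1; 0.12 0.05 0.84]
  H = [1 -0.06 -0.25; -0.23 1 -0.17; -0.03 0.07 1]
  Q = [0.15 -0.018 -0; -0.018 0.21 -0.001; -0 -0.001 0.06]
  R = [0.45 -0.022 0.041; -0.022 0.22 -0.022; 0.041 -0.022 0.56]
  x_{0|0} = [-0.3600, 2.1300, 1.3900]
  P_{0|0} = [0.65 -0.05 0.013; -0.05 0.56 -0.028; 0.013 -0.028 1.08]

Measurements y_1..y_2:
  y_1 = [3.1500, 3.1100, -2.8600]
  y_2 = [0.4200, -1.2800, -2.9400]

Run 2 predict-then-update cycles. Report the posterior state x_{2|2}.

x_post = [1.1115, 0.1607, -1.3555]

step 1: x^-=[-0.3323, 2.3042, 1.2309]  P^-=[1.2256 -0.3065 0.3069; -0.3065 0.9645 -0.1073; 0.3069 -0.1073 0.8325]  S=[1.6112 -0.6460 0.0876; -0.6460 1.4749 -0.2484; 0.0876 -0.2484 1.3662]  K=[0.6694 -0.1214 0.1170; 0.0949 0.7746 0.1124; -0.0169 -0.1271 0.5751]  nu=[3.9283, 0.9386, -4.2622]  x^+=[1.6845, 2.9250, -1.4059]  P^+=[0.3373 0.0509 0.1022; 0.0509 0.1841 0.0384; 0.1022 0.0384 0.3245]
step 2: x^-=[1.5163, 3.1471, -0.8325]  P^-=[0.7287 -0.0456 0.2186; -0.0456 0.4292 0.0030; 0.2186 0.0030 0.3188]  S=[1.0964 -0.2734 0.1544; -0.2734 0.7340 -0.0852; 0.1544 -0.0852 0.8690]  K=[0.5732 -0.1149 0.1096; 0.0811 0.6387 0.0878; 0.0594 -0.0765 0.3414]  nu=[-1.1156, -4.2199, -2.2823]  x^+=[1.1115, 0.1607, -1.3555]  P^+=[0.2908 0.0424 0.0932; 0.0424 0.1515 0.0291; 0.0932 0.0291 0.1961]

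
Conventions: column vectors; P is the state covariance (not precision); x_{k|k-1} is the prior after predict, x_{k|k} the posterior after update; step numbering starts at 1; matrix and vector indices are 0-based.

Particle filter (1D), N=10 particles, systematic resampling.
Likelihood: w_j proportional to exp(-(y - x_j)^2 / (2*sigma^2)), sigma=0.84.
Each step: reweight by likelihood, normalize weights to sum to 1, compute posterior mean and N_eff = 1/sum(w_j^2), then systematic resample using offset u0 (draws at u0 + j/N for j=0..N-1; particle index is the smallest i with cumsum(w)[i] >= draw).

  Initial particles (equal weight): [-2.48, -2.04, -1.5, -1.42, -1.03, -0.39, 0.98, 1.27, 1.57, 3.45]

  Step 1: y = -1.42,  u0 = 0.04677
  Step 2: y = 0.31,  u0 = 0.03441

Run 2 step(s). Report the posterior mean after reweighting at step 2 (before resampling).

post_mean = -0.9039

step 1: w=[0.0980, 0.1655, 0.2163, 0.2173, 0.1951, 0.1025, 0.0037, 0.0013, 0.0004, 0.0000]  mean=-1.4488  Neff=5.5687  idx=[0, 1, 1, 2, 2, 3, 3, 4, 4, 5]
step 2: w=[0.0023, 0.0114, 0.0114, 0.0562, 0.0562, 0.0686, 0.0686, 0.1604, 0.1604, 0.4045]  mean=-0.9039  Neff=4.3283  idx=[3, 4, 6, 7, 7, 8, 9, 9, 9, 9]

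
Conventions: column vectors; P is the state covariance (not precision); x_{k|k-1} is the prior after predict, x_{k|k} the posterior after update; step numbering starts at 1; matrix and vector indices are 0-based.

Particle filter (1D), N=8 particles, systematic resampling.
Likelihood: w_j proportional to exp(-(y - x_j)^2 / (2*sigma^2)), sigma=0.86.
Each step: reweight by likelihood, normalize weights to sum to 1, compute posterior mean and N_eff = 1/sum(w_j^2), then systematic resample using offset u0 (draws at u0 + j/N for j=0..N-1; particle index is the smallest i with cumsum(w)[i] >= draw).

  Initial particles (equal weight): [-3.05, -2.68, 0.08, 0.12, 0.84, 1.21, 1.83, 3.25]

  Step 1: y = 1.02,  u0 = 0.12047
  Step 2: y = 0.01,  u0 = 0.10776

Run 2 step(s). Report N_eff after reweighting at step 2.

step 1: w=[0.0000, 0.0000, 0.1464, 0.1538, 0.2602, 0.2596, 0.1707, 0.0092]  mean=0.9052  Neff=4.7749  idx=[2, 3, 4, 4, 5, 5, 6, 7]
step 2: w=[0.2427, 0.2415, 0.1528, 0.1528, 0.0920, 0.0920, 0.0259, 0.0002]  mean=0.5759  Neff=5.5083  idx=[0, 0, 1, 1, 2, 3, 4, 6]

N_eff = 5.5083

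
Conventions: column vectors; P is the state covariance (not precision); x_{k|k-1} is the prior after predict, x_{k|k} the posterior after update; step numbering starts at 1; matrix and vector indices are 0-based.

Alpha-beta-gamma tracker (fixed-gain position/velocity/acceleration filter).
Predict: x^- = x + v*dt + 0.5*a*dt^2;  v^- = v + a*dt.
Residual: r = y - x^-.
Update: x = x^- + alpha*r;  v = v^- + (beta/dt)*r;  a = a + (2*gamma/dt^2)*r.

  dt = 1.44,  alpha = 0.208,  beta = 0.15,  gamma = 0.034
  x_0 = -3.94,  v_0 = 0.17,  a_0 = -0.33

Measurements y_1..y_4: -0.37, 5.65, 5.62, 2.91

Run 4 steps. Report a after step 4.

step 1: x_pred=-4.0373  r=3.6673  x^+=-3.2745  v^+=0.0768  a^+=-0.2097
step 2: x_pred=-3.3814  r=9.0314  x^+=-1.5029  v^+=0.7156  a^+=0.0864
step 3: x_pred=-0.3828  r=6.0028  x^+=0.8658  v^+=1.4653  a^+=0.2833
step 4: x_pred=3.2695  r=-0.3595  x^+=3.1947  v^+=1.8358  a^+=0.2715

a_post = 0.2715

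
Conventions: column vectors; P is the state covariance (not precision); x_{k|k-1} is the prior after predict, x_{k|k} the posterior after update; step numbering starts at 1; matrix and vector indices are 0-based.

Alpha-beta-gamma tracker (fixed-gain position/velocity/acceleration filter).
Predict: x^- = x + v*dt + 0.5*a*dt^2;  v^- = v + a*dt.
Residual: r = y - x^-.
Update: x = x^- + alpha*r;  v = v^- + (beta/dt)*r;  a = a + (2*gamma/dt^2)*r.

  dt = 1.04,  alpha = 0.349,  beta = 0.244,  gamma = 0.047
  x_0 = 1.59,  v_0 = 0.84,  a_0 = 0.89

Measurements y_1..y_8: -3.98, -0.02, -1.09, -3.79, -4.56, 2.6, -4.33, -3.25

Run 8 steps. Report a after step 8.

a_post = 0.1062

step 1: x_pred=2.9449  r=-6.9249  x^+=0.5281  v^+=0.1409  a^+=0.2882
step 2: x_pred=0.8305  r=-0.8505  x^+=0.5337  v^+=0.2411  a^+=0.2143
step 3: x_pred=0.9003  r=-1.9903  x^+=0.2057  v^+=-0.0031  a^+=0.0413
step 4: x_pred=0.2248  r=-4.0148  x^+=-1.1764  v^+=-0.9021  a^+=-0.3076
step 5: x_pred=-2.2809  r=-2.2791  x^+=-3.0763  v^+=-1.7567  a^+=-0.5057
step 6: x_pred=-5.1768  r=7.7768  x^+=-2.4627  v^+=-0.4581  a^+=0.1702
step 7: x_pred=-2.8471  r=-1.4829  x^+=-3.3646  v^+=-0.6291  a^+=0.0413
step 8: x_pred=-3.9965  r=0.7465  x^+=-3.7360  v^+=-0.4110  a^+=0.1062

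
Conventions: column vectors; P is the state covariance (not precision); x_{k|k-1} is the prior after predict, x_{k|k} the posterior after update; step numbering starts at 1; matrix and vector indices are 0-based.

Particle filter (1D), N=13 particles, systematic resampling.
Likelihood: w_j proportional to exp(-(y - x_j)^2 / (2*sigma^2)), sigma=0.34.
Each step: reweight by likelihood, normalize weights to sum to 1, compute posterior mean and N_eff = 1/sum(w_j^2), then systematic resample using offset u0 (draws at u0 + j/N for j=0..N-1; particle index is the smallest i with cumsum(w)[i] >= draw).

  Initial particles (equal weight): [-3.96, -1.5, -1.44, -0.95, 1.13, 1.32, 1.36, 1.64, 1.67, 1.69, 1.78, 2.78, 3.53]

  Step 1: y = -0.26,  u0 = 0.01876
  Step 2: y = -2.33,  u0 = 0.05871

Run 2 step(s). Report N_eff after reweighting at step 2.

N_eff = 1.2039

step 1: w=[0.0000, 0.0098, 0.0184, 0.9697, 0.0018, 0.0002, 0.0001, 0.0000, 0.0000, 0.0000, 0.0000, 0.0000, 0.0000]  mean=-0.9602  Neff=1.0630  idx=[2, 3, 3, 3, 3, 3, 3, 3, 3, 3, 3, 3, 3]
step 2: w=[0.9110, 0.0074, 0.0074, 0.0074, 0.0074, 0.0074, 0.0074, 0.0074, 0.0074, 0.0074, 0.0074, 0.0074, 0.0074]  mean=-1.3964  Neff=1.2039  idx=[0, 0, 0, 0, 0, 0, 0, 0, 0, 0, 0, 0, 10]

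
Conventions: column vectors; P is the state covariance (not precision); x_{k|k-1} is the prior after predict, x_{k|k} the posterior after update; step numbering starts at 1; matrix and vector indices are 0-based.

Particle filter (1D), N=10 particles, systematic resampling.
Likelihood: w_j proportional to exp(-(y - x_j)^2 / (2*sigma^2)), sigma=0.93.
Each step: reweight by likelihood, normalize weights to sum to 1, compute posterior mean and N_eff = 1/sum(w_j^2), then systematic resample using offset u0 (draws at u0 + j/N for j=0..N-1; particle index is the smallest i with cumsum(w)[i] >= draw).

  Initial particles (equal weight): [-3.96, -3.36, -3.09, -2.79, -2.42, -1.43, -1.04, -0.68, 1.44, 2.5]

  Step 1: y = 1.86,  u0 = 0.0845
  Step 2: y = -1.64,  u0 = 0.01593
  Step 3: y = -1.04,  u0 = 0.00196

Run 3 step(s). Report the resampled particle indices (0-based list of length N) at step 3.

step 1: w=[0.0000, 0.0000, 0.0000, 0.0000, 0.0000, 0.0011, 0.0045, 0.0139, 0.5232, 0.4572]  mean=1.8808  Neff=2.0701  idx=[8, 8, 8, 8, 8, 9, 9, 9, 9, 9]
step 2: w=[0.1976, 0.1976, 0.1976, 0.1976, 0.1976, 0.0024, 0.0024, 0.0024, 0.0024, 0.0024]  mean=1.4526  Neff=5.1198  idx=[0, 0, 1, 1, 2, 2, 3, 3, 4, 4]
step 3: w=[0.1000, 0.1000, 0.1000, 0.1000, 0.1000, 0.1000, 0.1000, 0.1000, 0.1000, 0.1000]  mean=1.4400  Neff=10.0000  idx=[0, 1, 2, 3, 4, 5, 6, 7, 8, 9]

resampled_idx = [0, 1, 2, 3, 4, 5, 6, 7, 8, 9]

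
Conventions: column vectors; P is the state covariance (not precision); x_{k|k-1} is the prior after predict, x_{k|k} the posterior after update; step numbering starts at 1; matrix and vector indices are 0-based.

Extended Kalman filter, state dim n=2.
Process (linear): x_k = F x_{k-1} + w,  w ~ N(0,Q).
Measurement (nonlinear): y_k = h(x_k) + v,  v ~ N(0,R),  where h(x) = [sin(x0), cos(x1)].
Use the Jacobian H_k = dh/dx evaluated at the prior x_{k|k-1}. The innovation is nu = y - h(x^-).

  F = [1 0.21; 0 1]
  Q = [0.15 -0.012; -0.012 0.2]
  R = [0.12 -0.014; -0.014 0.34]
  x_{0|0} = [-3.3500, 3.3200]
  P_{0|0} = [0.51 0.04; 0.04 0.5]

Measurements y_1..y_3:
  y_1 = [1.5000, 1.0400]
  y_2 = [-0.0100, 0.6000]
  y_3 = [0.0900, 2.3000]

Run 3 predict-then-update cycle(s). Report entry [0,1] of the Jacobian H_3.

H_jac[0,1] = 0.0000

step 1: x^-=[-2.6528, 3.3200]  P^-=[0.6988 0.1330; 0.1330 0.7000]  H_jac=[-0.8829 0.0000; 0.0000 0.1775]  S=[0.6648 -0.0348; -0.0348 0.3620]  K=[-0.9294 -0.0242; -0.1595 0.3278]  nu=[1.9696, 2.0241]  x^+=[-4.5325, 3.6694]  P^+=[0.1259 0.0269; 0.0269 0.6406]
step 2: x^-=[-3.7619, 3.6694]  P^-=[0.3155 0.1494; 0.1494 0.8406]  H_jac=[-0.8137 0.0000; 0.0000 0.5036]  S=[0.3289 -0.0752; -0.0752 0.5532]  K=[-0.7735 0.0308; -0.2008 0.7379]  nu=[-0.5913, 1.4639]  x^+=[-3.2594, 4.8684]  P^+=[0.1146 0.0423; 0.0423 0.5038]
step 3: x^-=[-2.2371, 4.8684]  P^-=[0.3046 0.1361; 0.1361 0.7038]  H_jac=[-0.6180 0.0000; 0.0000 0.9879]  S=[0.2363 -0.0971; -0.0971 1.0268]  K=[-0.7727 0.0579; -0.0809 0.6694]  nu=[0.8761, 2.1446]  x^+=[-2.7900, 6.2332]  P^+=[0.1513 0.0309; 0.0309 0.2316]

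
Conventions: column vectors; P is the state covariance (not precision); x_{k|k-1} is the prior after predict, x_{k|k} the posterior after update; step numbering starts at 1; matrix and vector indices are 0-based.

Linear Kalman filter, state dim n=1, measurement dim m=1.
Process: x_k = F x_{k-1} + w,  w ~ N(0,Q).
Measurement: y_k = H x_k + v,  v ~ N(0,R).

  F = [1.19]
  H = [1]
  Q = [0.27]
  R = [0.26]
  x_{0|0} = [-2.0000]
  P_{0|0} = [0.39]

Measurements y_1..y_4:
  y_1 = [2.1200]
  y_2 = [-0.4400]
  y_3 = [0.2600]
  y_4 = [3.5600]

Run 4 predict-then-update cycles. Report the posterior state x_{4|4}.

x_post = [2.4511]

step 1: x^-=[-2.3800]  P^-=[0.8223]  S=[1.0823]  K=[0.7598]  nu=[4.5000]  x^+=[1.0389]  P^+=[0.1975]
step 2: x^-=[1.2363]  P^-=[0.5497]  S=[0.8097]  K=[0.6789]  nu=[-1.6763]  x^+=[0.0983]  P^+=[0.1765]
step 3: x^-=[0.1169]  P^-=[0.5200]  S=[0.7800]  K=[0.6667]  nu=[0.1431]  x^+=[0.2123]  P^+=[0.1733]
step 4: x^-=[0.2526]  P^-=[0.5155]  S=[0.7755]  K=[0.6647]  nu=[3.3074]  x^+=[2.4511]  P^+=[0.1728]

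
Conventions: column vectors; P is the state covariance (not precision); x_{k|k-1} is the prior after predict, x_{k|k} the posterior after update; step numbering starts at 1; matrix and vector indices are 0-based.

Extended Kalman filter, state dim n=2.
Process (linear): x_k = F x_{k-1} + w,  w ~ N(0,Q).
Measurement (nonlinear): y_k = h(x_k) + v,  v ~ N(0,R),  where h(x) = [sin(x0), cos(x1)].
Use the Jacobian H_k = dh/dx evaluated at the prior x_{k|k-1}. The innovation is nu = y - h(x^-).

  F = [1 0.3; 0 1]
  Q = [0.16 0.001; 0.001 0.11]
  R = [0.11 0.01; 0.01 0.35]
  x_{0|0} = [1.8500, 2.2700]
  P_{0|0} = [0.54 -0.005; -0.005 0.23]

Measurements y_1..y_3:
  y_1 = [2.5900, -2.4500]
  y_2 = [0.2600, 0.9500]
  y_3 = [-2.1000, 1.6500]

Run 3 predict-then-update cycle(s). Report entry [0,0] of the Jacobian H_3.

H_jac[0,0] = -0.3131

step 1: x^-=[2.5310, 2.2700]  P^-=[0.7177 0.0650; 0.0650 0.3400]  H_jac=[-0.8193 0.0000; 0.0000 -0.7654]  S=[0.5918 0.0508; 0.0508 0.5492]  K=[-0.9938 0.0013; -0.0497 -0.4693]  nu=[2.0166, -1.8064]  x^+=[0.5246, 3.0173]  P^+=[0.1334 0.0124; 0.0124 0.2152]
step 2: x^-=[1.4298, 3.0173]  P^-=[0.3202 0.0780; 0.0780 0.3252]  H_jac=[0.1405 0.0000; 0.0000 -0.1239]  S=[0.1163 0.0086; 0.0086 0.3550]  K=[0.3895 -0.0367; 0.1028 -0.1160]  nu=[-0.7301, 1.9423]  x^+=[1.0742, 2.7169]  P^+=[0.3023 0.0722; 0.0722 0.3194]
step 3: x^-=[1.8892, 2.7169]  P^-=[0.5344 0.1691; 0.1691 0.4294]  H_jac=[-0.3131 0.0000; 0.0000 -0.4121]  S=[0.1624 0.0318; 0.0318 0.4229]  K=[-1.0131 -0.0885; -0.2476 -0.3998]  nu=[-3.0497, 2.5612]  x^+=[4.7520, 2.4482]  P^+=[0.3588 0.0998; 0.0998 0.3456]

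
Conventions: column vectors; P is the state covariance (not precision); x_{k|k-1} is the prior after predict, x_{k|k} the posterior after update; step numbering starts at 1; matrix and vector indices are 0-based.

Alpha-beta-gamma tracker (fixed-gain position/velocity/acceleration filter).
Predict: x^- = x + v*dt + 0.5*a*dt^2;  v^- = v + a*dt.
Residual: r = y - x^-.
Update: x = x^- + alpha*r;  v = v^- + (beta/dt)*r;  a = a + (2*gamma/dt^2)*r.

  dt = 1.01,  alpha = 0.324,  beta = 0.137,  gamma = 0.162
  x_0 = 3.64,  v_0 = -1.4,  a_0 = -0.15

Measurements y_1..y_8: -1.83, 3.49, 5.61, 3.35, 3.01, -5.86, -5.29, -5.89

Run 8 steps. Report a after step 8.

a_post = -11.1896

step 1: x_pred=2.1495  r=-3.9795  x^+=0.8601  v^+=-2.0913  a^+=-1.4140
step 2: x_pred=-1.9733  r=5.4633  x^+=-0.2032  v^+=-2.7783  a^+=0.3213
step 3: x_pred=-2.8454  r=8.4554  x^+=-0.1059  v^+=-1.3069  a^+=3.0068
step 4: x_pred=0.1078  r=3.2422  x^+=1.1583  v^+=2.1698  a^+=4.0366
step 5: x_pred=5.4086  r=-2.3986  x^+=4.6315  v^+=5.9214  a^+=3.2748
step 6: x_pred=12.2824  r=-18.1424  x^+=6.4042  v^+=6.7680  a^+=-2.4875
step 7: x_pred=11.9712  r=-17.2612  x^+=6.3786  v^+=1.9143  a^+=-7.9700
step 8: x_pred=4.2469  r=-10.1369  x^+=0.9625  v^+=-7.5104  a^+=-11.1896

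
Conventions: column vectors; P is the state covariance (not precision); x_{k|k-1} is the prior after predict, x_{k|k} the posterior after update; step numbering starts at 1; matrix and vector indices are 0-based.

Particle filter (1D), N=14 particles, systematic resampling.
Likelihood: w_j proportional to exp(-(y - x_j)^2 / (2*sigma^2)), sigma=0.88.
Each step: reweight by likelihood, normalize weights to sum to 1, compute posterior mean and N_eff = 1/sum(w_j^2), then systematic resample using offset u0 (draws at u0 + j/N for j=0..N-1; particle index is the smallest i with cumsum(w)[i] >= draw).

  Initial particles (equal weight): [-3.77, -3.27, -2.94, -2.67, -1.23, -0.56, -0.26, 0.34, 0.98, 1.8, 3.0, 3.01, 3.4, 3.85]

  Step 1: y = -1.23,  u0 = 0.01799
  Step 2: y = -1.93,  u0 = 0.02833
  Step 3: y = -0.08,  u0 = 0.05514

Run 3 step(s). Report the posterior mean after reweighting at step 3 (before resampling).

step 1: w=[0.0051, 0.0224, 0.0498, 0.0863, 0.3290, 0.2462, 0.1792, 0.0670, 0.0141, 0.0009, 0.0000, 0.0000, 0.0000, 0.0000]  mean=-1.0203  Neff=4.6264  idx=[1, 3, 3, 4, 4, 4, 4, 5, 5, 5, 5, 6, 6, 7]
step 2: w=[0.0507, 0.1134, 0.1134, 0.1177, 0.1177, 0.1177, 0.1177, 0.0481, 0.0481, 0.0481, 0.0481, 0.0267, 0.0267, 0.0058]  mean=-1.4703  Neff=10.5869  idx=[0, 1, 2, 2, 3, 3, 4, 5, 5, 6, 6, 8, 9, 11]
step 3: w=[0.0002, 0.0023, 0.0023, 0.0023, 0.0744, 0.0744, 0.0744, 0.0744, 0.0744, 0.0744, 0.0744, 0.1506, 0.1506, 0.1711]  mean=-0.8727  Neff=8.8224  idx=[4, 5, 6, 7, 8, 9, 10, 11, 11, 12, 12, 13, 13, 13]

post_mean = -0.8727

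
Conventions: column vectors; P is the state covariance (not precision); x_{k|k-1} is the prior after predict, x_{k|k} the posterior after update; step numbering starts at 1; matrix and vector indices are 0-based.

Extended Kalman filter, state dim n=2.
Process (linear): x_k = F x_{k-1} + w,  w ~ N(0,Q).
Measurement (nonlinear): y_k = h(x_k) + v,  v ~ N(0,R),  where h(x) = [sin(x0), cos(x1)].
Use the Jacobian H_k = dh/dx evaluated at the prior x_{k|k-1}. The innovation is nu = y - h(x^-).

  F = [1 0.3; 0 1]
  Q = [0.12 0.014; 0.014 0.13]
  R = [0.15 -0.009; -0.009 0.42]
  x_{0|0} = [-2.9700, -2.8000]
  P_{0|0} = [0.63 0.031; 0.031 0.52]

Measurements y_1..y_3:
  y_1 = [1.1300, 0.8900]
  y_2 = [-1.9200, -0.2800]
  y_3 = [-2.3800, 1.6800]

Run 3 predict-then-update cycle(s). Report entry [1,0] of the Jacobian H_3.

H_jac[1,0] = 0.0000

step 1: x^-=[-3.8100, -2.8000]  P^-=[0.8154 0.2010; 0.2010 0.6500]  H_jac=[-0.7848 0.0000; 0.0000 0.3350]  S=[0.6522 -0.0618; -0.0618 0.4929]  K=[-0.9799 0.0137; -0.2024 0.4163]  nu=[0.5103, 1.8322]  x^+=[-4.2850, -2.1405]  P^+=[0.1874 0.0435; 0.0435 0.5274]
step 2: x^-=[-4.9271, -2.1405]  P^-=[0.3810 0.2157; 0.2157 0.6574]  H_jac=[0.2131 0.0000; 0.0000 0.8421]  S=[0.1673 0.0297; 0.0297 0.8862]  K=[0.4515 0.1898; 0.1648 0.6192]  nu=[-2.8970, 0.2593]  x^+=[-6.1859, -2.4572]  P^+=[0.3099 0.0898; 0.0898 0.3071]
step 3: x^-=[-6.9230, -2.4572]  P^-=[0.5114 0.1960; 0.1960 0.4371]  H_jac=[0.8022 0.0000; 0.0000 0.6322]  S=[0.4791 0.0904; 0.0904 0.5947]  K=[0.8411 0.0805; 0.2476 0.4270]  nu=[-1.7829, 2.4548]  x^+=[-8.2251, -1.8504]  P^+=[0.1564 0.0415; 0.0415 0.2802]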